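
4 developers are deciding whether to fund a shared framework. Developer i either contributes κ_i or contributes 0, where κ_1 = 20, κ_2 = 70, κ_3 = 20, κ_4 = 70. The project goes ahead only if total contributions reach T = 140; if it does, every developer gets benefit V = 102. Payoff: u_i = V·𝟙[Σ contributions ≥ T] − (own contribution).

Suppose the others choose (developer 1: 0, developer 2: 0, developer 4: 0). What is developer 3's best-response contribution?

0

Others' total = 0. Even contributing 20 gives 20 < 140: no benefit either way.
Best response: 0.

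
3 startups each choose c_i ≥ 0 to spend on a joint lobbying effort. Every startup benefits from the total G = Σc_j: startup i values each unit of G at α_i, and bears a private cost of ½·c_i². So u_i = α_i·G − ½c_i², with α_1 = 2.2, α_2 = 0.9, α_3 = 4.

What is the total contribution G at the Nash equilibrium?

7.1

Startup i's FOC: ∂u_i/∂c_i = α_i − c_i = 0, so c_i* = α_i.
NE contributions = (2.2, 0.9, 4); G = 7.1.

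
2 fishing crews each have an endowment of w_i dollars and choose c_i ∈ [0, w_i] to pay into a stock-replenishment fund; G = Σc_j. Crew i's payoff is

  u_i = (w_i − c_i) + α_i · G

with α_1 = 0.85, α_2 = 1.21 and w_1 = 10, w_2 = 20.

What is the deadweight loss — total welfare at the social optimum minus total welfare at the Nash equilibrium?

∂u_i/∂c_i = α_i − 1, so crew i contributes w_i if α_i > 1, else 0.
α_i > 1 for i ∈ {2}; NE contributions (0, 20), G = 20.
W^NE = Σw_i − G^NE + (Σα_i)·G^NE = 30 + 1.06·20 = 51.2.
Planner: ∂(Σu_j)/∂c_i = Σα_j − 1 = 1.06 > 0, so everyone contributes w_i; G^SO = 30, W^SO = 30 + 1.06·30 = 61.8.
Deadweight loss = 10.6.

10.6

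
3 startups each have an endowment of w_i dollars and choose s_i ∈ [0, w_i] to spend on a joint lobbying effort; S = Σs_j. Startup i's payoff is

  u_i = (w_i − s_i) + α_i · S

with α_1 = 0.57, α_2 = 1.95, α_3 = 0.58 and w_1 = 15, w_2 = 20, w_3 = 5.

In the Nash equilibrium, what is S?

20

∂u_i/∂s_i = α_i − 1, so startup i contributes w_i if α_i > 1, else 0.
α_i > 1 for i ∈ {2}; NE contributions (0, 20, 0), S = 20.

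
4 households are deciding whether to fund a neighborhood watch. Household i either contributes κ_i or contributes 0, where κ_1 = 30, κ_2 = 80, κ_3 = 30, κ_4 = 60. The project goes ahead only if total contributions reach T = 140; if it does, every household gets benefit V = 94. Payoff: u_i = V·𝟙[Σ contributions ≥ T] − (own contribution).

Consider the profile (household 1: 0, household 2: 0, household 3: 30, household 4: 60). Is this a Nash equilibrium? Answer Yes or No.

No

Total = 90 < 140: not provided.
Household 1 (pledges 0, payoff 0): pledging 30 → total 120, payoff -30. No gain.
Household 2 (pledges 0, payoff 0): pledging 80 → total 170, payoff 14. Profitable deviation.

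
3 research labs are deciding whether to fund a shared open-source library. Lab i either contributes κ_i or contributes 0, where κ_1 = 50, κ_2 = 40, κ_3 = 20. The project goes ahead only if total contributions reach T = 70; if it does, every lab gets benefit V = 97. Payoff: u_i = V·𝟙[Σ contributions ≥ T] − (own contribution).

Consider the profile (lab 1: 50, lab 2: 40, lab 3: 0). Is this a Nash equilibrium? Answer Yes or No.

Yes

Total = 90 ≥ 70: provided.
Lab 1 (pledges 50, payoff 47): dropping to 0 → total 40, payoff 0. No gain.
Lab 2 (pledges 40, payoff 57): dropping to 0 → total 50, payoff 0. No gain.
Lab 3 (pledges 0, payoff 97): pledging 20 → total 110, payoff 77. No gain.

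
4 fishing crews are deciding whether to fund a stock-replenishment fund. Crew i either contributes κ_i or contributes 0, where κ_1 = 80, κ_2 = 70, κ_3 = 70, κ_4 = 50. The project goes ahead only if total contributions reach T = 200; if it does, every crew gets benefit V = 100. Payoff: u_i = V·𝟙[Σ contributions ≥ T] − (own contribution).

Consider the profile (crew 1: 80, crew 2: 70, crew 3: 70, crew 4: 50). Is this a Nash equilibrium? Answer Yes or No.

No

Total = 270 ≥ 200: provided.
Crew 1 (pledges 80, payoff 20): dropping to 0 → total 190, payoff 0. No gain.
Crew 2 (pledges 70, payoff 30): dropping to 0 → total 200, payoff 100. Profitable deviation.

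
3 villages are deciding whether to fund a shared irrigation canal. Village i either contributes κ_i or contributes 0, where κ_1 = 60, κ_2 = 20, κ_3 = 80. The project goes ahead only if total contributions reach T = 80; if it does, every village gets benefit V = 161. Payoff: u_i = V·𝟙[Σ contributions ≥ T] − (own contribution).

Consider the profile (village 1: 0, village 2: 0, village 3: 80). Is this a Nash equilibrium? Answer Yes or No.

Total = 80 ≥ 80: provided.
Village 1 (pledges 0, payoff 161): pledging 60 → total 140, payoff 101. No gain.
Village 2 (pledges 0, payoff 161): pledging 20 → total 100, payoff 141. No gain.
Village 3 (pledges 80, payoff 81): dropping to 0 → total 0, payoff 0. No gain.

Yes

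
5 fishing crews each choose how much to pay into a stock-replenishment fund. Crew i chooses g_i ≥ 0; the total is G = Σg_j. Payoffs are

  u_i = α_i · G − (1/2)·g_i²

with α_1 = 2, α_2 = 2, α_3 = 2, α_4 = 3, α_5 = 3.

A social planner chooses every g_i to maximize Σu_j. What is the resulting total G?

60

Planner FOC: ∂(Σu_j)/∂g_i = (Σα_j) − g_i = 0, so g_i^SO = Σα_j = 12 for every i; G^SO = 60.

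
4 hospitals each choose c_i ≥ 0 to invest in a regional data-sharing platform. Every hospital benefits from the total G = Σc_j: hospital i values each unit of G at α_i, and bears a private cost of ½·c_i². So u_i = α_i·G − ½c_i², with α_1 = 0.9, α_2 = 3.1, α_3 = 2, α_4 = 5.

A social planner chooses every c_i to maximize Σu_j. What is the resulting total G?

44

Planner FOC: ∂(Σu_j)/∂c_i = (Σα_j) − c_i = 0, so c_i^SO = Σα_j = 11 for every i; G^SO = 44.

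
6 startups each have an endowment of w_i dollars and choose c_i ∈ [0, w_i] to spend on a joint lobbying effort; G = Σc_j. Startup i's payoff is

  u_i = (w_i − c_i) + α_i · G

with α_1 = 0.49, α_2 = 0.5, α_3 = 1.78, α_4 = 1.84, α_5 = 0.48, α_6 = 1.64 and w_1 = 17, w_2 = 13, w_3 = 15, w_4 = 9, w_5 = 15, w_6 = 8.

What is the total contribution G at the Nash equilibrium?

∂u_i/∂c_i = α_i − 1, so startup i contributes w_i if α_i > 1, else 0.
α_i > 1 for i ∈ {3, 4, 6}; NE contributions (0, 0, 15, 9, 0, 8), G = 32.

32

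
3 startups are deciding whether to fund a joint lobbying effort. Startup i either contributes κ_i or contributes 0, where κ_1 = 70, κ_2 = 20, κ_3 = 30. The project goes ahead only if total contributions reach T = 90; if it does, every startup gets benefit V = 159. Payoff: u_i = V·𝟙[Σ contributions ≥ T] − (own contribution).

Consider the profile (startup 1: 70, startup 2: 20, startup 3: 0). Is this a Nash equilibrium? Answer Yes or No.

Yes

Total = 90 ≥ 90: provided.
Startup 1 (pledges 70, payoff 89): dropping to 0 → total 20, payoff 0. No gain.
Startup 2 (pledges 20, payoff 139): dropping to 0 → total 70, payoff 0. No gain.
Startup 3 (pledges 0, payoff 159): pledging 30 → total 120, payoff 129. No gain.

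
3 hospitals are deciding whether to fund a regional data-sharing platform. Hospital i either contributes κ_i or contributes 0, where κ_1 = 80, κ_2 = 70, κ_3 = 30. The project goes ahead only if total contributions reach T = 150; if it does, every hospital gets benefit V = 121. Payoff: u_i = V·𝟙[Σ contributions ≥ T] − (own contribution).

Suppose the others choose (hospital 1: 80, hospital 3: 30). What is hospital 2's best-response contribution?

70

Others' total = 110. Contributing 70 brings total to 180 ≥ 150: gain V − κ_2 = 51.
Best response: 70.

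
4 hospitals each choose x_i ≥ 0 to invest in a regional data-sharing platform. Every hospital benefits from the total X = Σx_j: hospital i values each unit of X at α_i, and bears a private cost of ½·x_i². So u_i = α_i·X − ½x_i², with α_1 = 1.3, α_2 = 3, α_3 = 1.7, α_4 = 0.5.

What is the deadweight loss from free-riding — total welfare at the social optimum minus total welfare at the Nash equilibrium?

49.165

Hospital i's FOC: ∂u_i/∂x_i = α_i − x_i = 0, so x_i* = α_i.
NE contributions = (1.3, 3, 1.7, 0.5); X = 6.5.
W^NE = (Σα)·X − ½Σα_i² = 6.5² − ½·13.83 = 35.335.
Planner sets x_i = Σα_j = 6.5 for every i, so X^SO = 4·6.5 = 26.
W^SO = (Σα)·X^SO − ½·4·(Σα)² = (4/2)·6.5² = 84.5.
Deadweight loss = W^SO − W^NE = 49.165.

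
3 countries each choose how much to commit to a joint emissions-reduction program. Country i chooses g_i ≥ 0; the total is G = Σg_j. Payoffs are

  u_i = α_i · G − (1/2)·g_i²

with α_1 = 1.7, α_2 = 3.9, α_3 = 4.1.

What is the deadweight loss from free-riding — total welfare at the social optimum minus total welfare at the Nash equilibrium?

Country i's FOC: ∂u_i/∂g_i = α_i − g_i = 0, so g_i* = α_i.
NE contributions = (1.7, 3.9, 4.1); G = 9.7.
W^NE = (Σα)·G − ½Σα_i² = 9.7² − ½·34.91 = 76.635.
Planner sets g_i = Σα_j = 9.7 for every i, so G^SO = 3·9.7 = 29.1.
W^SO = (Σα)·G^SO − ½·3·(Σα)² = (3/2)·9.7² = 141.135.
Deadweight loss = W^SO − W^NE = 64.5.

64.5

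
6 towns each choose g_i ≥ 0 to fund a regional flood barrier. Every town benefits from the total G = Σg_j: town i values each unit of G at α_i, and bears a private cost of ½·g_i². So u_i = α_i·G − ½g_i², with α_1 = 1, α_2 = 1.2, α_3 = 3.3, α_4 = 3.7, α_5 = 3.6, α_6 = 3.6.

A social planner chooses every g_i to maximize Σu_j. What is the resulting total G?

98.4

Planner FOC: ∂(Σu_j)/∂g_i = (Σα_j) − g_i = 0, so g_i^SO = Σα_j = 16.4 for every i; G^SO = 98.4.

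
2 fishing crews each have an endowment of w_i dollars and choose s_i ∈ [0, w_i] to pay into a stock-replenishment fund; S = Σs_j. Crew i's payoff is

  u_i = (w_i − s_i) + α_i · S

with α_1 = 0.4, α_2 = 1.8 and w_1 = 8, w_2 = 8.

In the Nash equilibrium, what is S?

8

∂u_i/∂s_i = α_i − 1, so crew i contributes w_i if α_i > 1, else 0.
α_i > 1 for i ∈ {2}; NE contributions (0, 8), S = 8.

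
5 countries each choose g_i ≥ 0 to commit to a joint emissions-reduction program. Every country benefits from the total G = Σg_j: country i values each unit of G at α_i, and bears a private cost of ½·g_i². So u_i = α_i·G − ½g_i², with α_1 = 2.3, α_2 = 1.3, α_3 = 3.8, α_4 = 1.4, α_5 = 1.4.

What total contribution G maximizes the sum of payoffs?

Planner FOC: ∂(Σu_j)/∂g_i = (Σα_j) − g_i = 0, so g_i^SO = Σα_j = 10.2 for every i; G^SO = 51.

51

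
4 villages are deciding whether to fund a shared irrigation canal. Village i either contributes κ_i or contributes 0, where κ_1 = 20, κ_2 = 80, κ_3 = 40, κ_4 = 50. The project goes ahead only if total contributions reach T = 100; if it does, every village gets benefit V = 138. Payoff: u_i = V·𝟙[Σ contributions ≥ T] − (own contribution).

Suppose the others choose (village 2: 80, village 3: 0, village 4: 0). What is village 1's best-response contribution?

20

Others' total = 80. Contributing 20 brings total to 100 ≥ 100: gain V − κ_1 = 118.
Best response: 20.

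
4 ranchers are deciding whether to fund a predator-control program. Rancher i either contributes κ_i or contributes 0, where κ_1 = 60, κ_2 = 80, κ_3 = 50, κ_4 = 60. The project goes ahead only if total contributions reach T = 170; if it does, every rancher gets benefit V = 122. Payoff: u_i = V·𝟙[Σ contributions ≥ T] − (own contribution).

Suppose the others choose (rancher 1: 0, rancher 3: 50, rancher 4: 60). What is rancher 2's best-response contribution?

80

Others' total = 110. Contributing 80 brings total to 190 ≥ 170: gain V − κ_2 = 42.
Best response: 80.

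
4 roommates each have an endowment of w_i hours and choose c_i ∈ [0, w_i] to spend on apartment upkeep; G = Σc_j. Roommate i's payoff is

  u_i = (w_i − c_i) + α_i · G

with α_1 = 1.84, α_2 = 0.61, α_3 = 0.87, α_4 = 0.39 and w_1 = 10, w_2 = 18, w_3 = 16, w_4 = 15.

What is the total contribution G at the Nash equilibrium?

10

∂u_i/∂c_i = α_i − 1, so roommate i contributes w_i if α_i > 1, else 0.
α_i > 1 for i ∈ {1}; NE contributions (10, 0, 0, 0), G = 10.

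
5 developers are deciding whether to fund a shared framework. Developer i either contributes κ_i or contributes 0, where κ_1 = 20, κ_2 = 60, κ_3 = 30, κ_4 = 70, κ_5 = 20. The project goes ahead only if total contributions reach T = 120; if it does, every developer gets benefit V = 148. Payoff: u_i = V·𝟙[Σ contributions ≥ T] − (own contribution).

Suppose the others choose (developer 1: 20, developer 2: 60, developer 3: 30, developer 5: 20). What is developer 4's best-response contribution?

Others' total = 130 ≥ 120; contributing adds cost 70 for no extra benefit.
Best response: 0.

0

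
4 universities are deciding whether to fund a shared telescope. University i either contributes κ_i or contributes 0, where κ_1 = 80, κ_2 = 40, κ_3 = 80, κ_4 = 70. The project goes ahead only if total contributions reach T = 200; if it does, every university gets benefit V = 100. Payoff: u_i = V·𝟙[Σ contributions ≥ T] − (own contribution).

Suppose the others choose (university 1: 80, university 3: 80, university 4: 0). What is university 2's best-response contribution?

Others' total = 160. Contributing 40 brings total to 200 ≥ 200: gain V − κ_2 = 60.
Best response: 40.

40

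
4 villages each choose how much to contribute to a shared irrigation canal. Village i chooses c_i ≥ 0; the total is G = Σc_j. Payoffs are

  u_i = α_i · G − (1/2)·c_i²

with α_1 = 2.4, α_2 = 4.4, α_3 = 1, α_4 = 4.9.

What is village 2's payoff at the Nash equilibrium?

Village i's FOC: ∂u_i/∂c_i = α_i − c_i = 0, so c_i* = α_i.
NE contributions = (2.4, 4.4, 1, 4.9); G = 12.7.
u_2 = α_2·G − ½·(c_2)² = 4.4·12.7 − ½·4.4² = 46.2.

46.2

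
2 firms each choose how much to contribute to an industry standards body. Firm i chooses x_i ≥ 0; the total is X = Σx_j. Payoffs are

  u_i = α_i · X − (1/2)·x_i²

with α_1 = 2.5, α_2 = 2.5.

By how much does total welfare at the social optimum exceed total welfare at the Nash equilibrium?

6.25

Firm i's FOC: ∂u_i/∂x_i = α_i − x_i = 0, so x_i* = α_i.
NE contributions = (2.5, 2.5); X = 5.
W^NE = (Σα)·X − ½Σα_i² = 5² − ½·12.5 = 18.75.
Planner sets x_i = Σα_j = 5 for every i, so X^SO = 2·5 = 10.
W^SO = (Σα)·X^SO − ½·2·(Σα)² = (2/2)·5² = 25.
Deadweight loss = W^SO − W^NE = 6.25.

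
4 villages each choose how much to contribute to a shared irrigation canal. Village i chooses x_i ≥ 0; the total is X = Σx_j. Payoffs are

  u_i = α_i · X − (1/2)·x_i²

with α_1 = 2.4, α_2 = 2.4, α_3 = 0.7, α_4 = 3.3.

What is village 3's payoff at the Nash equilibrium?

5.915

Village i's FOC: ∂u_i/∂x_i = α_i − x_i = 0, so x_i* = α_i.
NE contributions = (2.4, 2.4, 0.7, 3.3); X = 8.8.
u_3 = α_3·X − ½·(x_3)² = 0.7·8.8 − ½·0.7² = 5.915.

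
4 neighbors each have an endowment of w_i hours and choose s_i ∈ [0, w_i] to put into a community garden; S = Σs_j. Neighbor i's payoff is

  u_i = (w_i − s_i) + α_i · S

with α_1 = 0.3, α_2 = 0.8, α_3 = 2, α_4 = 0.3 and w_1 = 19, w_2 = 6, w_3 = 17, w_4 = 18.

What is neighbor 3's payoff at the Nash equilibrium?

∂u_i/∂s_i = α_i − 1, so neighbor i contributes w_i if α_i > 1, else 0.
α_i > 1 for i ∈ {3}; NE contributions (0, 0, 17, 0), S = 17.
u_3 = (17 − 17) + 2·17 = 34.

34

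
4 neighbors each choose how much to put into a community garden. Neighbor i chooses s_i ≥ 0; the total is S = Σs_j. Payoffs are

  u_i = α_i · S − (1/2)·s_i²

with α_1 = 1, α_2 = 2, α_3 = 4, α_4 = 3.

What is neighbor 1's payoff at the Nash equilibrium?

Neighbor i's FOC: ∂u_i/∂s_i = α_i − s_i = 0, so s_i* = α_i.
NE contributions = (1, 2, 4, 3); S = 10.
u_1 = α_1·S − ½·(s_1)² = 1·10 − ½·1² = 9.5.

9.5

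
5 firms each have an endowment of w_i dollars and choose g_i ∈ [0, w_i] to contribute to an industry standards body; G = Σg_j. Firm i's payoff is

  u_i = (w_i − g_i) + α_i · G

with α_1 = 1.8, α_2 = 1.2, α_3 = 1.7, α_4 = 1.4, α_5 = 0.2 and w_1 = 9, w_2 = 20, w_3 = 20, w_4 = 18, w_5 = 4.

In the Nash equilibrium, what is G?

67

∂u_i/∂g_i = α_i − 1, so firm i contributes w_i if α_i > 1, else 0.
α_i > 1 for i ∈ {1, 2, 3, 4}; NE contributions (9, 20, 20, 18, 0), G = 67.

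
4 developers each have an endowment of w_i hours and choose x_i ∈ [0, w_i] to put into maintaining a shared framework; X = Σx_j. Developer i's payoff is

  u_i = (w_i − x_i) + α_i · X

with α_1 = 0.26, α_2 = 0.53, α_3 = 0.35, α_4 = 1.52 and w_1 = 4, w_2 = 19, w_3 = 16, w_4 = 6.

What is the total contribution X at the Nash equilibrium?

∂u_i/∂x_i = α_i − 1, so developer i contributes w_i if α_i > 1, else 0.
α_i > 1 for i ∈ {4}; NE contributions (0, 0, 0, 6), X = 6.

6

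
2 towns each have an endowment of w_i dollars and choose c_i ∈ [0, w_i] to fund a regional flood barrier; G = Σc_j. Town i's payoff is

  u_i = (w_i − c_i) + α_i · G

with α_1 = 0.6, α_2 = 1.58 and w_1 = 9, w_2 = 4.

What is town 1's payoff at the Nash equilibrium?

11.4

∂u_i/∂c_i = α_i − 1, so town i contributes w_i if α_i > 1, else 0.
α_i > 1 for i ∈ {2}; NE contributions (0, 4), G = 4.
u_1 = (9 − 0) + 0.6·4 = 11.4.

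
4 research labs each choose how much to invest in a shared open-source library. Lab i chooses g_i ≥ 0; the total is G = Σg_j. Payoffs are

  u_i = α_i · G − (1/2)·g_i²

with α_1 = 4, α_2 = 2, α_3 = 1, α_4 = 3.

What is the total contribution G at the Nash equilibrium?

10

Lab i's FOC: ∂u_i/∂g_i = α_i − g_i = 0, so g_i* = α_i.
NE contributions = (4, 2, 1, 3); G = 10.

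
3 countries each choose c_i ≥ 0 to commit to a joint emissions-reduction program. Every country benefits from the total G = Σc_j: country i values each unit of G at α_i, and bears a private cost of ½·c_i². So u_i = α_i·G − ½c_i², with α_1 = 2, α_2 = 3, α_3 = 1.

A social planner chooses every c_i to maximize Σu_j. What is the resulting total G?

18

Planner FOC: ∂(Σu_j)/∂c_i = (Σα_j) − c_i = 0, so c_i^SO = Σα_j = 6 for every i; G^SO = 18.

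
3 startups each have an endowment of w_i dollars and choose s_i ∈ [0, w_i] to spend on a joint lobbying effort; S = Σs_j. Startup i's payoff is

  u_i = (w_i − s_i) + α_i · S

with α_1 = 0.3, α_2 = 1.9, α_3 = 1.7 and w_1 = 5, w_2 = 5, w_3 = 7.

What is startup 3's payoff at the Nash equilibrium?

20.4

∂u_i/∂s_i = α_i − 1, so startup i contributes w_i if α_i > 1, else 0.
α_i > 1 for i ∈ {2, 3}; NE contributions (0, 5, 7), S = 12.
u_3 = (7 − 7) + 1.7·12 = 20.4.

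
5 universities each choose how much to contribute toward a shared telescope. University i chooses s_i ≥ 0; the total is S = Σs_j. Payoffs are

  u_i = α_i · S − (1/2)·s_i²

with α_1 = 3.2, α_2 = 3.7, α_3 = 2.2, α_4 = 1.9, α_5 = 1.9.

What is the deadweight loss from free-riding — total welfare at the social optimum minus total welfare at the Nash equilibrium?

University i's FOC: ∂u_i/∂s_i = α_i − s_i = 0, so s_i* = α_i.
NE contributions = (3.2, 3.7, 2.2, 1.9, 1.9); S = 12.9.
W^NE = (Σα)·S − ½Σα_i² = 12.9² − ½·35.99 = 148.415.
Planner sets s_i = Σα_j = 12.9 for every i, so S^SO = 5·12.9 = 64.5.
W^SO = (Σα)·S^SO − ½·5·(Σα)² = (5/2)·12.9² = 416.025.
Deadweight loss = W^SO − W^NE = 267.61.

267.61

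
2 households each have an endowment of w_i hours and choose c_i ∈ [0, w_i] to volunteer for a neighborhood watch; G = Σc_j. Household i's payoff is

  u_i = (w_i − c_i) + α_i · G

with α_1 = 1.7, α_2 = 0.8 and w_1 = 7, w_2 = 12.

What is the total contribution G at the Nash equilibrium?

∂u_i/∂c_i = α_i − 1, so household i contributes w_i if α_i > 1, else 0.
α_i > 1 for i ∈ {1}; NE contributions (7, 0), G = 7.

7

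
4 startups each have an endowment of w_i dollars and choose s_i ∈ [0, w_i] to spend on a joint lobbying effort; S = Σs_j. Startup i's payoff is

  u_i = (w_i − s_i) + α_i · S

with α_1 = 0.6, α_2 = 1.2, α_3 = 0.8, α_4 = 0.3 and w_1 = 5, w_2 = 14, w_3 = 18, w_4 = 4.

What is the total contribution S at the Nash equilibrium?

14

∂u_i/∂s_i = α_i − 1, so startup i contributes w_i if α_i > 1, else 0.
α_i > 1 for i ∈ {2}; NE contributions (0, 14, 0, 0), S = 14.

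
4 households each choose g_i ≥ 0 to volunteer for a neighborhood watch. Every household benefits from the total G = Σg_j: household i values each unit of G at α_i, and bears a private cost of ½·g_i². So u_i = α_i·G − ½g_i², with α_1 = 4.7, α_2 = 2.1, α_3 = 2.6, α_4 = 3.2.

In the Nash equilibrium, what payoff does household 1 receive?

Household i's FOC: ∂u_i/∂g_i = α_i − g_i = 0, so g_i* = α_i.
NE contributions = (4.7, 2.1, 2.6, 3.2); G = 12.6.
u_1 = α_1·G − ½·(g_1)² = 4.7·12.6 − ½·4.7² = 48.175.

48.175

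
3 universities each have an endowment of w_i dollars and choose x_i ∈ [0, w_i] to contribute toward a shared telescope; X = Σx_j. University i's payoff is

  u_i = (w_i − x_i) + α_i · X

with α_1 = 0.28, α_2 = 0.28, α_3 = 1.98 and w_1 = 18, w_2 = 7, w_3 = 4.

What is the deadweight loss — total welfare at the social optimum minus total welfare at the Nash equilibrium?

38.5

∂u_i/∂x_i = α_i − 1, so university i contributes w_i if α_i > 1, else 0.
α_i > 1 for i ∈ {3}; NE contributions (0, 0, 4), X = 4.
W^NE = Σw_i − X^NE + (Σα_i)·X^NE = 29 + 1.54·4 = 35.16.
Planner: ∂(Σu_j)/∂x_i = Σα_j − 1 = 1.54 > 0, so everyone contributes w_i; X^SO = 29, W^SO = 29 + 1.54·29 = 73.66.
Deadweight loss = 38.5.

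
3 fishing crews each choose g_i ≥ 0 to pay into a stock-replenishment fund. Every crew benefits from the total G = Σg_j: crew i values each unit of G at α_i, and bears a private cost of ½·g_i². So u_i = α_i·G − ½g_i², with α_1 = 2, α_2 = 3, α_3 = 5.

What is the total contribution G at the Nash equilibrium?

10

Crew i's FOC: ∂u_i/∂g_i = α_i − g_i = 0, so g_i* = α_i.
NE contributions = (2, 3, 5); G = 10.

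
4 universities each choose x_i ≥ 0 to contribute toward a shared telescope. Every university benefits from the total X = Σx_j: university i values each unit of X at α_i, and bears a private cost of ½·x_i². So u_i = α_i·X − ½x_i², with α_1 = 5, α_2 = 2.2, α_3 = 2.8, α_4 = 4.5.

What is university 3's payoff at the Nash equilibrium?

University i's FOC: ∂u_i/∂x_i = α_i − x_i = 0, so x_i* = α_i.
NE contributions = (5, 2.2, 2.8, 4.5); X = 14.5.
u_3 = α_3·X − ½·(x_3)² = 2.8·14.5 − ½·2.8² = 36.68.

36.68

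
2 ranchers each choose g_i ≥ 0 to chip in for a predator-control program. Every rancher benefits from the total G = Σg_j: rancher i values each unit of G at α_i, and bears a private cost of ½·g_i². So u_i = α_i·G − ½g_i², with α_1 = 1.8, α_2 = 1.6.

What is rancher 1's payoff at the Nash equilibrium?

Rancher i's FOC: ∂u_i/∂g_i = α_i − g_i = 0, so g_i* = α_i.
NE contributions = (1.8, 1.6); G = 3.4.
u_1 = α_1·G − ½·(g_1)² = 1.8·3.4 − ½·1.8² = 4.5.

4.5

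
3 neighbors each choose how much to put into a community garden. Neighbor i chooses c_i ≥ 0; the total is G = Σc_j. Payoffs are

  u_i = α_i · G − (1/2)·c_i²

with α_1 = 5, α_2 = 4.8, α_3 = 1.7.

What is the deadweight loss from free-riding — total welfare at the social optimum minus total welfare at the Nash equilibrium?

91.59

Neighbor i's FOC: ∂u_i/∂c_i = α_i − c_i = 0, so c_i* = α_i.
NE contributions = (5, 4.8, 1.7); G = 11.5.
W^NE = (Σα)·G − ½Σα_i² = 11.5² − ½·50.93 = 106.785.
Planner sets c_i = Σα_j = 11.5 for every i, so G^SO = 3·11.5 = 34.5.
W^SO = (Σα)·G^SO − ½·3·(Σα)² = (3/2)·11.5² = 198.375.
Deadweight loss = W^SO − W^NE = 91.59.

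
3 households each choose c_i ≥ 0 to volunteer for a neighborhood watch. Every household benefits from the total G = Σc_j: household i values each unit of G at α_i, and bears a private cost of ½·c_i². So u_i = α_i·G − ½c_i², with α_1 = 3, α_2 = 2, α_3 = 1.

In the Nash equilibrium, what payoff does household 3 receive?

5.5

Household i's FOC: ∂u_i/∂c_i = α_i − c_i = 0, so c_i* = α_i.
NE contributions = (3, 2, 1); G = 6.
u_3 = α_3·G − ½·(c_3)² = 1·6 − ½·1² = 5.5.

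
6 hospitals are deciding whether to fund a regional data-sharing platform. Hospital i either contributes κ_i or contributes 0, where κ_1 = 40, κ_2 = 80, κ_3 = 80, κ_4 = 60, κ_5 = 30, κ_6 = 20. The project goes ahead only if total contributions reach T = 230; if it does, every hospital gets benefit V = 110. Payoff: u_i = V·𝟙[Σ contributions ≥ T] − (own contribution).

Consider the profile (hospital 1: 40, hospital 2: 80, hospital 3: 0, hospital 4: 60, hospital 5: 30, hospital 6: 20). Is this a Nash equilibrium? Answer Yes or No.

Total = 230 ≥ 230: provided.
Hospital 1 (pledges 40, payoff 70): dropping to 0 → total 190, payoff 0. No gain.
Hospital 2 (pledges 80, payoff 30): dropping to 0 → total 150, payoff 0. No gain.
Hospital 3 (pledges 0, payoff 110): pledging 80 → total 310, payoff 30. No gain.
Hospital 4 (pledges 60, payoff 50): dropping to 0 → total 170, payoff 0. No gain.
Hospital 5 (pledges 30, payoff 80): dropping to 0 → total 200, payoff 0. No gain.
Hospital 6 (pledges 20, payoff 90): dropping to 0 → total 210, payoff 0. No gain.

Yes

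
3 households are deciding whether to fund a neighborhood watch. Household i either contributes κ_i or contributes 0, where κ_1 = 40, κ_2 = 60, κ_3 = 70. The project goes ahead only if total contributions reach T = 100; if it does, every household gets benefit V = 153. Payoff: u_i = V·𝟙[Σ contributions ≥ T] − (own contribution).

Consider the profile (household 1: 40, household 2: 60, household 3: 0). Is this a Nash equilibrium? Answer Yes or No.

Yes

Total = 100 ≥ 100: provided.
Household 1 (pledges 40, payoff 113): dropping to 0 → total 60, payoff 0. No gain.
Household 2 (pledges 60, payoff 93): dropping to 0 → total 40, payoff 0. No gain.
Household 3 (pledges 0, payoff 153): pledging 70 → total 170, payoff 83. No gain.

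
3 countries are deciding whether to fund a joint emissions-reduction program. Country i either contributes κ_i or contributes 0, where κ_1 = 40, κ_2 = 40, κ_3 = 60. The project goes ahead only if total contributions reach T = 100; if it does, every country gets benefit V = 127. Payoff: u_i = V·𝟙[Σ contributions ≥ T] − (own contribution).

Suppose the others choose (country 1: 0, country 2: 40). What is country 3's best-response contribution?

Others' total = 40. Contributing 60 brings total to 100 ≥ 100: gain V − κ_3 = 67.
Best response: 60.

60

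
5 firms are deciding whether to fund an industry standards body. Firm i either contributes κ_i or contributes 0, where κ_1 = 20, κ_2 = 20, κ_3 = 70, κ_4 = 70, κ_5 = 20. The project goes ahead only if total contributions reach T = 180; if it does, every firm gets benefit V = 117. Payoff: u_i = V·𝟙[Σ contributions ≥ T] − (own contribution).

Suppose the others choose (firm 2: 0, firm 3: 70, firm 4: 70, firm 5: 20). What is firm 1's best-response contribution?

20

Others' total = 160. Contributing 20 brings total to 180 ≥ 180: gain V − κ_1 = 97.
Best response: 20.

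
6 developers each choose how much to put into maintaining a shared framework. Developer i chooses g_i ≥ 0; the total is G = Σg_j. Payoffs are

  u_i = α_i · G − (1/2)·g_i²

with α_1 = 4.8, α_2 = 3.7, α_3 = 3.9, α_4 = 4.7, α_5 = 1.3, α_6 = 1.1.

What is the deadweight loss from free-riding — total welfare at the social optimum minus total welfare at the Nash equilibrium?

Developer i's FOC: ∂u_i/∂g_i = α_i − g_i = 0, so g_i* = α_i.
NE contributions = (4.8, 3.7, 3.9, 4.7, 1.3, 1.1); G = 19.5.
W^NE = (Σα)·G − ½Σα_i² = 19.5² − ½·76.93 = 341.785.
Planner sets g_i = Σα_j = 19.5 for every i, so G^SO = 6·19.5 = 117.
W^SO = (Σα)·G^SO − ½·6·(Σα)² = (6/2)·19.5² = 1140.75.
Deadweight loss = W^SO − W^NE = 798.965.

798.965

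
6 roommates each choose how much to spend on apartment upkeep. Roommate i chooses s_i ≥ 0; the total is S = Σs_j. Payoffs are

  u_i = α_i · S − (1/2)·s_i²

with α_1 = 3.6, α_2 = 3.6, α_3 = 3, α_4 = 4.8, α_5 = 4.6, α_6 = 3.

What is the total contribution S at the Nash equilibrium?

Roommate i's FOC: ∂u_i/∂s_i = α_i − s_i = 0, so s_i* = α_i.
NE contributions = (3.6, 3.6, 3, 4.8, 4.6, 3); S = 22.6.

22.6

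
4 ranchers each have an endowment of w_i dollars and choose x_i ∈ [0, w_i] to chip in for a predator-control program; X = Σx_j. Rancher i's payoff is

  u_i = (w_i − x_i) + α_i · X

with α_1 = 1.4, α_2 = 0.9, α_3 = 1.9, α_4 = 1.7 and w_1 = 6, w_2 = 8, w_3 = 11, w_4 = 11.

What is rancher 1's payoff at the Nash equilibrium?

39.2

∂u_i/∂x_i = α_i − 1, so rancher i contributes w_i if α_i > 1, else 0.
α_i > 1 for i ∈ {1, 3, 4}; NE contributions (6, 0, 11, 11), X = 28.
u_1 = (6 − 6) + 1.4·28 = 39.2.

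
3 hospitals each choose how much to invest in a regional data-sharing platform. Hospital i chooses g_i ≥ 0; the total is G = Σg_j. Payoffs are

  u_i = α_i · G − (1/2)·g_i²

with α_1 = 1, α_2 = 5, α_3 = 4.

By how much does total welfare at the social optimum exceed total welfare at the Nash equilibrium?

71

Hospital i's FOC: ∂u_i/∂g_i = α_i − g_i = 0, so g_i* = α_i.
NE contributions = (1, 5, 4); G = 10.
W^NE = (Σα)·G − ½Σα_i² = 10² − ½·42 = 79.
Planner sets g_i = Σα_j = 10 for every i, so G^SO = 3·10 = 30.
W^SO = (Σα)·G^SO − ½·3·(Σα)² = (3/2)·10² = 150.
Deadweight loss = W^SO − W^NE = 71.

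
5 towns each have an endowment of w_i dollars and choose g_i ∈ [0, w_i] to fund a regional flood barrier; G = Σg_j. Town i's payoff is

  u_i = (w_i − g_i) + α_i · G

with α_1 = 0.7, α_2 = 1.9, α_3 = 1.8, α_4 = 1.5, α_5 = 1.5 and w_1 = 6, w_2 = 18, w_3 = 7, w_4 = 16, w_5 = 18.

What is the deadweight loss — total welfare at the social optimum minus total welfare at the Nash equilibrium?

38.4

∂u_i/∂g_i = α_i − 1, so town i contributes w_i if α_i > 1, else 0.
α_i > 1 for i ∈ {2, 3, 4, 5}; NE contributions (0, 18, 7, 16, 18), G = 59.
W^NE = Σw_i − G^NE + (Σα_i)·G^NE = 65 + 6.4·59 = 442.6.
Planner: ∂(Σu_j)/∂g_i = Σα_j − 1 = 6.4 > 0, so everyone contributes w_i; G^SO = 65, W^SO = 65 + 6.4·65 = 481.
Deadweight loss = 38.4.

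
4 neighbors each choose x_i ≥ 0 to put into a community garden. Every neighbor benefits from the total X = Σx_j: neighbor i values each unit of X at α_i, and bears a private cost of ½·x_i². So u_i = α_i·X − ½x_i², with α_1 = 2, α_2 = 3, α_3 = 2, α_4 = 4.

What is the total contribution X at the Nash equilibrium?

Neighbor i's FOC: ∂u_i/∂x_i = α_i − x_i = 0, so x_i* = α_i.
NE contributions = (2, 3, 2, 4); X = 11.

11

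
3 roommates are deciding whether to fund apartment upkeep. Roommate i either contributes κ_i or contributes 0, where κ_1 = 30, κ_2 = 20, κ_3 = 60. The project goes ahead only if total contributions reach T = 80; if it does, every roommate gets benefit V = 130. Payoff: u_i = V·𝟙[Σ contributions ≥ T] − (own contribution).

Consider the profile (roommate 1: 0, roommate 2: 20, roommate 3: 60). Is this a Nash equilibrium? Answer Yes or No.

Yes

Total = 80 ≥ 80: provided.
Roommate 1 (pledges 0, payoff 130): pledging 30 → total 110, payoff 100. No gain.
Roommate 2 (pledges 20, payoff 110): dropping to 0 → total 60, payoff 0. No gain.
Roommate 3 (pledges 60, payoff 70): dropping to 0 → total 20, payoff 0. No gain.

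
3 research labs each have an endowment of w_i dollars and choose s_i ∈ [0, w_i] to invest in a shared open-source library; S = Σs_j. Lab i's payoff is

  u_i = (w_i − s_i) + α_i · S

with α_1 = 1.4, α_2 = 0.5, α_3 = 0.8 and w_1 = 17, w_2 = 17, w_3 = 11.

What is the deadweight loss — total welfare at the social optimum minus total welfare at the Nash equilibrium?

∂u_i/∂s_i = α_i − 1, so lab i contributes w_i if α_i > 1, else 0.
α_i > 1 for i ∈ {1}; NE contributions (17, 0, 0), S = 17.
W^NE = Σw_i − S^NE + (Σα_i)·S^NE = 45 + 1.7·17 = 73.9.
Planner: ∂(Σu_j)/∂s_i = Σα_j − 1 = 1.7 > 0, so everyone contributes w_i; S^SO = 45, W^SO = 45 + 1.7·45 = 121.5.
Deadweight loss = 47.6.

47.6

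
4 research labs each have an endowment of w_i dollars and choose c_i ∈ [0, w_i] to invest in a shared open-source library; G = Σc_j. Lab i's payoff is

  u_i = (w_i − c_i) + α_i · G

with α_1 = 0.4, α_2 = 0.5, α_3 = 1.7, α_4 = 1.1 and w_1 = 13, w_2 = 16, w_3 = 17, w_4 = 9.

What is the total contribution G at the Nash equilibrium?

∂u_i/∂c_i = α_i − 1, so lab i contributes w_i if α_i > 1, else 0.
α_i > 1 for i ∈ {3, 4}; NE contributions (0, 0, 17, 9), G = 26.

26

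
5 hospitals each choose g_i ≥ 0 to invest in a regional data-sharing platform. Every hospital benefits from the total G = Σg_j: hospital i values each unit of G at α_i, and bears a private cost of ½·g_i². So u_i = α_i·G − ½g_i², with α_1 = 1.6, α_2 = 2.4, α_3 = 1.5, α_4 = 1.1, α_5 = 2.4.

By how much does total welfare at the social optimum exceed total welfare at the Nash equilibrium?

Hospital i's FOC: ∂u_i/∂g_i = α_i − g_i = 0, so g_i* = α_i.
NE contributions = (1.6, 2.4, 1.5, 1.1, 2.4); G = 9.
W^NE = (Σα)·G − ½Σα_i² = 9² − ½·17.54 = 72.23.
Planner sets g_i = Σα_j = 9 for every i, so G^SO = 5·9 = 45.
W^SO = (Σα)·G^SO − ½·5·(Σα)² = (5/2)·9² = 202.5.
Deadweight loss = W^SO − W^NE = 130.27.

130.27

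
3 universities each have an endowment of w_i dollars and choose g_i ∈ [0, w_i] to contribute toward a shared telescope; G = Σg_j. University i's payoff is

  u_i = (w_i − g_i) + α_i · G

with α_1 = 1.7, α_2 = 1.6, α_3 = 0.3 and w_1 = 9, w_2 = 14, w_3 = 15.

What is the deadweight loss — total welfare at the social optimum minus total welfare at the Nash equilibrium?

39

∂u_i/∂g_i = α_i − 1, so university i contributes w_i if α_i > 1, else 0.
α_i > 1 for i ∈ {1, 2}; NE contributions (9, 14, 0), G = 23.
W^NE = Σw_i − G^NE + (Σα_i)·G^NE = 38 + 2.6·23 = 97.8.
Planner: ∂(Σu_j)/∂g_i = Σα_j − 1 = 2.6 > 0, so everyone contributes w_i; G^SO = 38, W^SO = 38 + 2.6·38 = 136.8.
Deadweight loss = 39.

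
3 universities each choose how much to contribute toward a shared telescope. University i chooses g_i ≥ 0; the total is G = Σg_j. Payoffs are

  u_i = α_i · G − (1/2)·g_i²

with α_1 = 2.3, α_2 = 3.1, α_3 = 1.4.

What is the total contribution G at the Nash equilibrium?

6.8

University i's FOC: ∂u_i/∂g_i = α_i − g_i = 0, so g_i* = α_i.
NE contributions = (2.3, 3.1, 1.4); G = 6.8.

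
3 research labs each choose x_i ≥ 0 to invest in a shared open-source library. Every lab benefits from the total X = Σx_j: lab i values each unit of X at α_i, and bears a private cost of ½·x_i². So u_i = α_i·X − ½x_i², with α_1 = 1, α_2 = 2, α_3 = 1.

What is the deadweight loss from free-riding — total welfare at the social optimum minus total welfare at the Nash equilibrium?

Lab i's FOC: ∂u_i/∂x_i = α_i − x_i = 0, so x_i* = α_i.
NE contributions = (1, 2, 1); X = 4.
W^NE = (Σα)·X − ½Σα_i² = 4² − ½·6 = 13.
Planner sets x_i = Σα_j = 4 for every i, so X^SO = 3·4 = 12.
W^SO = (Σα)·X^SO − ½·3·(Σα)² = (3/2)·4² = 24.
Deadweight loss = W^SO − W^NE = 11.

11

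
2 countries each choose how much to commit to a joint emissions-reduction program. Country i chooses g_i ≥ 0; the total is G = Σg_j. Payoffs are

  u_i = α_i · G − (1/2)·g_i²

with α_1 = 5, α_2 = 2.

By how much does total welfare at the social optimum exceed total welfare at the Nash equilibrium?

Country i's FOC: ∂u_i/∂g_i = α_i − g_i = 0, so g_i* = α_i.
NE contributions = (5, 2); G = 7.
W^NE = (Σα)·G − ½Σα_i² = 7² − ½·29 = 34.5.
Planner sets g_i = Σα_j = 7 for every i, so G^SO = 2·7 = 14.
W^SO = (Σα)·G^SO − ½·2·(Σα)² = (2/2)·7² = 49.
Deadweight loss = W^SO − W^NE = 14.5.

14.5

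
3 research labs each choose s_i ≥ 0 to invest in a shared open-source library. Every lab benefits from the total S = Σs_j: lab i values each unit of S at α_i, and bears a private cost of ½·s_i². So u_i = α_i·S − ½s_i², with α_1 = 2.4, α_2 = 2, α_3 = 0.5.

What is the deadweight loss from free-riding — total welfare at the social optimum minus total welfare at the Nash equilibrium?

17.01

Lab i's FOC: ∂u_i/∂s_i = α_i − s_i = 0, so s_i* = α_i.
NE contributions = (2.4, 2, 0.5); S = 4.9.
W^NE = (Σα)·S − ½Σα_i² = 4.9² − ½·10.01 = 19.005.
Planner sets s_i = Σα_j = 4.9 for every i, so S^SO = 3·4.9 = 14.7.
W^SO = (Σα)·S^SO − ½·3·(Σα)² = (3/2)·4.9² = 36.015.
Deadweight loss = W^SO − W^NE = 17.01.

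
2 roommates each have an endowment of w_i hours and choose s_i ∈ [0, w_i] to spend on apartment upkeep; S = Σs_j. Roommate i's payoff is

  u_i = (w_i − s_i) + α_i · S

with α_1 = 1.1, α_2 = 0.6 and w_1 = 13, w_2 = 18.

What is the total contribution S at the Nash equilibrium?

13

∂u_i/∂s_i = α_i − 1, so roommate i contributes w_i if α_i > 1, else 0.
α_i > 1 for i ∈ {1}; NE contributions (13, 0), S = 13.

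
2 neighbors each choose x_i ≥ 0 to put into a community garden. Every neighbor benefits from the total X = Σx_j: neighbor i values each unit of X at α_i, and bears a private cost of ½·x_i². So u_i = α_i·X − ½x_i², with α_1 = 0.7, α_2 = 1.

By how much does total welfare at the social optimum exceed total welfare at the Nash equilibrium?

Neighbor i's FOC: ∂u_i/∂x_i = α_i − x_i = 0, so x_i* = α_i.
NE contributions = (0.7, 1); X = 1.7.
W^NE = (Σα)·X − ½Σα_i² = 1.7² − ½·1.49 = 2.145.
Planner sets x_i = Σα_j = 1.7 for every i, so X^SO = 2·1.7 = 3.4.
W^SO = (Σα)·X^SO − ½·2·(Σα)² = (2/2)·1.7² = 2.89.
Deadweight loss = W^SO − W^NE = 0.745.

0.745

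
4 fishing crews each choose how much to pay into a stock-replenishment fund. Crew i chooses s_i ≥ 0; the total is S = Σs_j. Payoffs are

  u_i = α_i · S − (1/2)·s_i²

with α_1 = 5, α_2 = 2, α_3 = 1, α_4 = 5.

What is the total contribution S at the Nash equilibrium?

Crew i's FOC: ∂u_i/∂s_i = α_i − s_i = 0, so s_i* = α_i.
NE contributions = (5, 2, 1, 5); S = 13.

13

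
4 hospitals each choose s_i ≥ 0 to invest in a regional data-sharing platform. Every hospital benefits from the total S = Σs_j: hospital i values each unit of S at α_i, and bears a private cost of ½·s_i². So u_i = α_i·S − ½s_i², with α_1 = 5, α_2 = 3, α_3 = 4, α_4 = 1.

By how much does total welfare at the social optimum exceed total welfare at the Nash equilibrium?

Hospital i's FOC: ∂u_i/∂s_i = α_i − s_i = 0, so s_i* = α_i.
NE contributions = (5, 3, 4, 1); S = 13.
W^NE = (Σα)·S − ½Σα_i² = 13² − ½·51 = 143.5.
Planner sets s_i = Σα_j = 13 for every i, so S^SO = 4·13 = 52.
W^SO = (Σα)·S^SO − ½·4·(Σα)² = (4/2)·13² = 338.
Deadweight loss = W^SO − W^NE = 194.5.

194.5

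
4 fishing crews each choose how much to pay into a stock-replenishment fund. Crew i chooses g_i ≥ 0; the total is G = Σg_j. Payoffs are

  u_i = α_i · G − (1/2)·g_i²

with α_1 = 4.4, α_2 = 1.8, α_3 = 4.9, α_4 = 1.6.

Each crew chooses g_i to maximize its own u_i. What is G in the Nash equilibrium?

12.7

Crew i's FOC: ∂u_i/∂g_i = α_i − g_i = 0, so g_i* = α_i.
NE contributions = (4.4, 1.8, 4.9, 1.6); G = 12.7.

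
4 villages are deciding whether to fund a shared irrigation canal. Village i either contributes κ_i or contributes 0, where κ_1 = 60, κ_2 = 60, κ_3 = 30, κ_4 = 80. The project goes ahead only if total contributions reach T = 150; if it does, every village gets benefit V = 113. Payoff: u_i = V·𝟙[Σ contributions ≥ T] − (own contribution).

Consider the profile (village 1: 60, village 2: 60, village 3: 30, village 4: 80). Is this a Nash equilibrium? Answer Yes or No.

No

Total = 230 ≥ 150: provided.
Village 1 (pledges 60, payoff 53): dropping to 0 → total 170, payoff 113. Profitable deviation.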